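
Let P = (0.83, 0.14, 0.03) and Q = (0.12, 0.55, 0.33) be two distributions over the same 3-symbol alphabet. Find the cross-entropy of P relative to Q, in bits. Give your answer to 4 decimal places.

2.7076 bits

H(P,Q) = −Σ p·log₂ q.
  −0.83·log₂(0.12) = 2.53888
  −0.14·log₂(0.55) = 0.12075
  −0.03·log₂(0.33) = 0.04798
H(P,Q) = 2.7076 bits.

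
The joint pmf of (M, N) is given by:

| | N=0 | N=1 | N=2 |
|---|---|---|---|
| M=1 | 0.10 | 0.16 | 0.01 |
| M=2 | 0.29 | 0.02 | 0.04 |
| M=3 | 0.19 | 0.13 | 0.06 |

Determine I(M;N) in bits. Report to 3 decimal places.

0.181 bits

Marginals: p(M) = (0.2700, 0.3500, 0.3800), p(N) = (0.5800, 0.3100, 0.1100).
I(M;N) = Σ p(x,y)·log₂[p(x,y)/(p(x)p(y))].
  (1,0): 0.10·log₂(0.6386) = -0.0647
  (1,1): 0.16·log₂(1.9116) = 0.1496
  (1,2): 0.01·log₂(0.3367) = -0.0157
  (2,0): 0.29·log₂(1.4286) = 0.1492
  (2,1): 0.02·log₂(0.1843) = -0.0488
  (2,2): 0.04·log₂(1.0390) = 0.0022
  (3,0): 0.19·log₂(0.8621) = -0.0407
  (3,1): 0.13·log₂(1.1036) = 0.0185
  (3,2): 0.06·log₂(1.4354) = 0.0313
Sum = 0.181 bits.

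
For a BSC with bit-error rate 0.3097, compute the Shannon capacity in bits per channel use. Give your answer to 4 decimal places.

0.1072 bits

Binary symmetric channel: C = 1 − h₂(ε) where h₂ is the binary entropy function.
h₂(0.3097) = −0.3097·log₂0.3097 − 0.6903·log₂0.6903 = 0.8928.
C = 1 − 0.8928 = 0.1072 bits per channel use.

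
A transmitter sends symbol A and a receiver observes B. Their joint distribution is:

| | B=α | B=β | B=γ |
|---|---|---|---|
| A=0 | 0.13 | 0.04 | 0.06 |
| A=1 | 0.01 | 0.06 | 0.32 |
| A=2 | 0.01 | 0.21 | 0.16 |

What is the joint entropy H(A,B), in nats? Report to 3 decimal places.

H(A,B) = −Σ p(x,y)·ln p(x,y) over all 9 cells.
  cell (0,α): −0.13·ln0.13 = 0.2652
  cell (0,β): −0.04·ln0.04 = 0.1288
  cell (0,γ): −0.06·ln0.06 = 0.1688
  cell (1,α): −0.01·ln0.01 = 0.0461
  cell (1,β): −0.06·ln0.06 = 0.1688
  cell (1,γ): −0.32·ln0.32 = 0.3646
  cell (2,α): −0.01·ln0.01 = 0.0461
  cell (2,β): −0.21·ln0.21 = 0.3277
  cell (2,γ): −0.16·ln0.16 = 0.2932
Sum = 1.809 nats.

1.809 nats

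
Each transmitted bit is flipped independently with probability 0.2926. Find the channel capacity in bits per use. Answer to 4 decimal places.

Binary symmetric channel: C = 1 − h₂(ε) where h₂ is the binary entropy function.
h₂(0.2926) = −0.2926·log₂0.2926 − 0.7074·log₂0.7074 = 0.8721.
C = 1 − 0.8721 = 0.1279 bits per channel use.

0.1279 bits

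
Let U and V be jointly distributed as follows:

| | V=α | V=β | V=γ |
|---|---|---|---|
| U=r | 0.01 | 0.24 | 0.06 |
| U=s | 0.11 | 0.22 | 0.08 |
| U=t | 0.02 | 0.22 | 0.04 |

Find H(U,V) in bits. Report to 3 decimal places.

2.706 bits

H(U,V) = −Σ p(x,y)·log₂ p(x,y) over all 9 cells.
  cell (r,α): −0.01·log₂0.01 = 0.0664
  cell (r,β): −0.24·log₂0.24 = 0.4941
  cell (r,γ): −0.06·log₂0.06 = 0.2435
  cell (s,α): −0.11·log₂0.11 = 0.3503
  cell (s,β): −0.22·log₂0.22 = 0.4806
  cell (s,γ): −0.08·log₂0.08 = 0.2915
  cell (t,α): −0.02·log₂0.02 = 0.1129
  cell (t,β): −0.22·log₂0.22 = 0.4806
  cell (t,γ): −0.04·log₂0.04 = 0.1858
Sum = 2.706 bits.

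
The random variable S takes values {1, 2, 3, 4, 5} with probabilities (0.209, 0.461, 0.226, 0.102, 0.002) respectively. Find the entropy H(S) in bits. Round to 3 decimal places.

1.826 bits

H(S) = −Σ p·log₂ p.
  −(0.209)·log₂(0.209) = 0.4720
  −(0.461)·log₂(0.461) = 0.5150
  −(0.226)·log₂(0.226) = 0.4849
  −(0.102)·log₂(0.102) = 0.3359
  −(0.002)·log₂(0.002) = 0.0179
Sum: 0.4720 + 0.5150 + 0.4849 + 0.3359 + 0.0179 = 1.826 bits.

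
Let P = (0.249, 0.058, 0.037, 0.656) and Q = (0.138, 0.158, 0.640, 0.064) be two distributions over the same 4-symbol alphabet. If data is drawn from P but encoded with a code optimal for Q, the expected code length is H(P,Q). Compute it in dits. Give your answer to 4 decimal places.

H(P,Q) = −Σ p·log₁₀ q.
  −0.249·log₁₀(0.138) = 0.21417
  −0.058·log₁₀(0.158) = 0.04648
  −0.037·log₁₀(0.640) = 0.00717
  −0.656·log₁₀(0.064) = 0.78315
H(P,Q) = 1.0510 dits.

1.0510 dits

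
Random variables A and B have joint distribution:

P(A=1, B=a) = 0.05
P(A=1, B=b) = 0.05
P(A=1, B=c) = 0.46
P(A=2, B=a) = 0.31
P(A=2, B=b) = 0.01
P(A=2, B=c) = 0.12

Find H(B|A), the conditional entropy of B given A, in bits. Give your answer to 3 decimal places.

0.915 bits

Chain rule: H(B|A) = H(A,B) − H(A).
Marginals: p(A) = (0.5600, 0.4400), p(B) = (0.3600, 0.0600, 0.5800).
H(A,B) = 1.9048 bits; H(A) = 0.9896 bits.
H(B|A) = 1.9048 − 0.9896 = 0.915 bits.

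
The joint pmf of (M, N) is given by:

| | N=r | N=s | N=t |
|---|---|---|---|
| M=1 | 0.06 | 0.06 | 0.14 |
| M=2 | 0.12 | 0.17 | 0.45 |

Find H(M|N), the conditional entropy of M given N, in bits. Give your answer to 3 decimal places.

Chain rule: H(M|N) = H(M,N) − H(N).
Marginals: p(M) = (0.2600, 0.7400), p(N) = (0.1800, 0.2300, 0.5900).
H(M,N) = 2.2042 bits; H(N) = 1.3821 bits.
H(M|N) = 2.2042 − 1.3821 = 0.822 bits.

0.822 bits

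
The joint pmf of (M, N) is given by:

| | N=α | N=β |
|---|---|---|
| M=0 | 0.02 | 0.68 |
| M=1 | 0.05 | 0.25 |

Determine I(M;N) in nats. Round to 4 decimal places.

0.0277 nats

Marginals: p(M) = (0.7000, 0.3000), p(N) = (0.0700, 0.9300).
I(M;N) = Σ p(x,y)·ln[p(x,y)/(p(x)p(y))].
  (0,α): 0.02·ln(0.4082) = -0.01792
  (0,β): 0.68·ln(1.0445) = 0.02964
  (1,α): 0.05·ln(2.3810) = 0.04338
  (1,β): 0.25·ln(0.8961) = -0.02744
Sum = 0.0277 nats.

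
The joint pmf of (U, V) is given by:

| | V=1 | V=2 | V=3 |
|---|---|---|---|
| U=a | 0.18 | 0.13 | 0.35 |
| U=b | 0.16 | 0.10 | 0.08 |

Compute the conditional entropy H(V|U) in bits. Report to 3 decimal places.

Chain rule: H(V|U) = H(U,V) − H(U).
Marginals: p(U) = (0.6600, 0.3400), p(V) = (0.3400, 0.2300, 0.4300).
H(U,V) = 2.4048 bits; H(U) = 0.9248 bits.
H(V|U) = 2.4048 − 0.9248 = 1.480 bits.

1.480 bits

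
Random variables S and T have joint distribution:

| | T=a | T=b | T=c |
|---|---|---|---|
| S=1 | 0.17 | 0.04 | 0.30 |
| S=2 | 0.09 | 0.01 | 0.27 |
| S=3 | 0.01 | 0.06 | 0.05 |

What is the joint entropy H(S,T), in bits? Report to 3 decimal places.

2.557 bits

H(S,T) = −Σ p(x,y)·log₂ p(x,y) over all 9 cells.
  cell (1,a): −0.17·log₂0.17 = 0.4346
  cell (1,b): −0.04·log₂0.04 = 0.1858
  cell (1,c): −0.30·log₂0.30 = 0.5211
  cell (2,a): −0.09·log₂0.09 = 0.3127
  cell (2,b): −0.01·log₂0.01 = 0.0664
  cell (2,c): −0.27·log₂0.27 = 0.5100
  cell (3,a): −0.01·log₂0.01 = 0.0664
  cell (3,b): −0.06·log₂0.06 = 0.2435
  cell (3,c): −0.05·log₂0.05 = 0.2161
Sum = 2.557 bits.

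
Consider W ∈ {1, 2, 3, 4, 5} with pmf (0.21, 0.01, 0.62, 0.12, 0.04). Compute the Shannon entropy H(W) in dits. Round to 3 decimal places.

0.457 dits

H(W) = −Σ p·log₁₀ p.
  −(0.21)·log₁₀(0.21) = 0.1423
  −(0.01)·log₁₀(0.01) = 0.0200
  −(0.62)·log₁₀(0.62) = 0.1287
  −(0.12)·log₁₀(0.12) = 0.1105
  −(0.04)·log₁₀(0.04) = 0.0559
Sum: 0.1423 + 0.0200 + 0.1287 + 0.1105 + 0.0559 = 0.457 dits.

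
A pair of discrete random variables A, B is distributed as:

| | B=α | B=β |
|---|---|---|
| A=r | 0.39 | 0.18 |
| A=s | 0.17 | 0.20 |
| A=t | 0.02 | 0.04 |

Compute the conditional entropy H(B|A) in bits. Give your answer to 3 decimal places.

Chain rule: H(B|A) = H(A,B) − H(A).
Marginals: p(A) = (0.5700, 0.3700, 0.0600), p(B) = (0.5800, 0.4200).
H(A,B) = 2.1727 bits; H(A) = 1.2365 bits.
H(B|A) = 2.1727 − 1.2365 = 0.936 bits.

0.936 bits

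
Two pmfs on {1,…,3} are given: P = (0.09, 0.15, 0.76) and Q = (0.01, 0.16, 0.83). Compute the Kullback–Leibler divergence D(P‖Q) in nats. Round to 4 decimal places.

D(P‖Q) = Σ p·ln(p/q).
  0.09·ln(0.09/0.01) = 0.19775
  0.15·ln(0.15/0.16) = -0.00968
  0.76·ln(0.76/0.83) = -0.06696
D(P‖Q) = 0.1211 nats.

0.1211 nats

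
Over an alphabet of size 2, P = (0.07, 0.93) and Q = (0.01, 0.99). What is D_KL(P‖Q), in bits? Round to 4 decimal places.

D(P‖Q) = Σ p·log₂(p/q).
  0.07·log₂(0.07/0.01) = 0.19651
  0.93·log₂(0.93/0.99) = -0.08388
D(P‖Q) = 0.1126 bits.

0.1126 bits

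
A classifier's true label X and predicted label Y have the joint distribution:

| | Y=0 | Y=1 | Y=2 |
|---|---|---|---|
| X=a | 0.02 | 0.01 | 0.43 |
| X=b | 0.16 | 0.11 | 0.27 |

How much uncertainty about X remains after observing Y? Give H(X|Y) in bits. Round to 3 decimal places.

Chain rule: H(X|Y) = H(X,Y) − H(Y).
Marginals: p(X) = (0.4600, 0.5400), p(Y) = (0.1800, 0.1200, 0.7000).
H(X,Y) = 1.9862 bits; H(Y) = 1.1726 bits.
H(X|Y) = 1.9862 − 1.1726 = 0.814 bits.

0.814 bits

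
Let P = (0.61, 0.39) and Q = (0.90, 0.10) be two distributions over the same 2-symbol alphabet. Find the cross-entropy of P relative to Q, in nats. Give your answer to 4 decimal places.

0.9623 nats

H(P,Q) = −Σ p·ln q.
  −0.61·ln(0.90) = 0.06427
  −0.39·ln(0.10) = 0.89801
H(P,Q) = 0.9623 nats.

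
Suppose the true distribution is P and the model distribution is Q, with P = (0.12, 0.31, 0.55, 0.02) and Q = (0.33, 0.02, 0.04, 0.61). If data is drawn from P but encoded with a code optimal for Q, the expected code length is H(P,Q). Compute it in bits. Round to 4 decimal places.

4.5099 bits

H(P,Q) = −Σ p·log₂ q.
  −0.12·log₂(0.33) = 0.19194
  −0.31·log₂(0.02) = 1.74960
  −0.55·log₂(0.04) = 2.55412
  −0.02·log₂(0.61) = 0.01426
H(P,Q) = 4.5099 bits.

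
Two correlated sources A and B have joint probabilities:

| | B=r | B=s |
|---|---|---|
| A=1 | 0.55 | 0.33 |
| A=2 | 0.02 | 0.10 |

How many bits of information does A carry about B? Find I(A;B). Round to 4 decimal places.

0.0679 bits

Marginals: p(A) = (0.8800, 0.1200), p(B) = (0.5700, 0.4300).
I(A;B) = Σ p(x,y)·log₂[p(x,y)/(p(x)p(y))].
  (1,r): 0.55·log₂(1.0965) = 0.07309
  (1,s): 0.33·log₂(0.8721) = -0.06516
  (2,r): 0.02·log₂(0.2924) = -0.03548
  (2,s): 0.10·log₂(1.9380) = 0.09546
Sum = 0.0679 bits.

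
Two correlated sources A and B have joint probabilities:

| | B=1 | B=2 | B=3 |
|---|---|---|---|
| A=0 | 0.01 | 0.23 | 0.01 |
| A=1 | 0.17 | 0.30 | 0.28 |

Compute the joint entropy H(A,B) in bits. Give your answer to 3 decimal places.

H(A,B) = −Σ p(x,y)·log₂ p(x,y) over all 6 cells.
  cell (0,1): −0.01·log₂0.01 = 0.0664
  cell (0,2): −0.23·log₂0.23 = 0.4877
  cell (0,3): −0.01·log₂0.01 = 0.0664
  cell (1,1): −0.17·log₂0.17 = 0.4346
  cell (1,2): −0.30·log₂0.30 = 0.5211
  cell (1,3): −0.28·log₂0.28 = 0.5142
Sum = 2.090 bits.

2.090 bits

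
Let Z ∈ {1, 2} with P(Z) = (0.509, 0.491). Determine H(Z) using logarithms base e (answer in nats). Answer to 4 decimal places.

0.6930 nats

H(Z) = −Σ p·ln p.
  −(0.509)·ln(0.509) = 0.34373
  −(0.491)·ln(0.491) = 0.34925
Sum: 0.34373 + 0.34925 = 0.6930 nats.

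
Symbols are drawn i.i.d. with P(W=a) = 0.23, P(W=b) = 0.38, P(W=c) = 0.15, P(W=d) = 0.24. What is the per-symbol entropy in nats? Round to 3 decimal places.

1.333 nats

H(W) = −Σ p·ln p.
  −(0.23)·ln(0.23) = 0.3380
  −(0.38)·ln(0.38) = 0.3677
  −(0.15)·ln(0.15) = 0.2846
  −(0.24)·ln(0.24) = 0.3425
Sum: 0.3380 + 0.3677 + 0.2846 + 0.3425 = 1.333 nats.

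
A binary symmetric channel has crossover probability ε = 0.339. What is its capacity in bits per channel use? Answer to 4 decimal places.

0.0761 bits

Binary symmetric channel: C = 1 − h₂(ε) where h₂ is the binary entropy function.
h₂(0.339) = −0.339·log₂0.339 − 0.661·log₂0.661 = 0.9239.
C = 1 − 0.9239 = 0.0761 bits per channel use.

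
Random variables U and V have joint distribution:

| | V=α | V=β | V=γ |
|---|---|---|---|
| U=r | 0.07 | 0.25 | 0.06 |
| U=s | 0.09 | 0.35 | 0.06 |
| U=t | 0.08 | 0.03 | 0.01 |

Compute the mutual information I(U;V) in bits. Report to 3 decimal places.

0.086 bits

Marginals: p(U) = (0.3800, 0.5000, 0.1200), p(V) = (0.2400, 0.6300, 0.1300).
I(U;V) = H(U) + H(V) − H(U,V).
H(U) = 1.3975, H(V) = 1.2967, H(U,V) = 2.6081.
I(U;V) = 1.3975 + 1.2967 − 2.6081 = 0.086 bits.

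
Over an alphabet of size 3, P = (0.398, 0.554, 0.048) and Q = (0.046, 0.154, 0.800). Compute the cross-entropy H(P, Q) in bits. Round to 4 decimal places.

H(P,Q) = −Σ p·log₂ q.
  −0.398·log₂(0.046) = 1.76800
  −0.554·log₂(0.154) = 1.49524
  −0.048·log₂(0.800) = 0.01545
H(P,Q) = 3.2787 bits.

3.2787 bits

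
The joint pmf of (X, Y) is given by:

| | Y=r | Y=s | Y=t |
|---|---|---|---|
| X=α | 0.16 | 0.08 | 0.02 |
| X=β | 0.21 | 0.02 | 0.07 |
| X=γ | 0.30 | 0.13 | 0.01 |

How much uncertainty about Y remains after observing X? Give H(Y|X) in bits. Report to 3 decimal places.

Marginals: p(X) = (0.2600, 0.3000, 0.4400), p(Y) = (0.6700, 0.2300, 0.1000).
H(Y|X) = Σ p(X) · H(Y|X=·).
  X=α: p=0.2600, H(Y|X=α) = 1.2389
  X=β: p=0.3000, H(Y|X=β) = 1.1106
  X=γ: p=0.4400, H(Y|X=γ) = 1.0205
Weighted sum = 1.104 bits.

1.104 bits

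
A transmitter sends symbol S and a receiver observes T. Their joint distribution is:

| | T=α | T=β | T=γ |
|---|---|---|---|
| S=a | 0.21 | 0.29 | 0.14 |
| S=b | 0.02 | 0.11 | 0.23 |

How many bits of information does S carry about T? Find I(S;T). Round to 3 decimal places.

Marginals: p(S) = (0.6400, 0.3600), p(T) = (0.2300, 0.4000, 0.3700).
I(S;T) = Σ p(x,y)·log₂[p(x,y)/(p(x)p(y))].
  (a,α): 0.21·log₂(1.4266) = 0.1076
  (a,β): 0.29·log₂(1.1328) = 0.0522
  (a,γ): 0.14·log₂(0.5912) = -0.1062
  (b,α): 0.02·log₂(0.2415) = -0.0410
  (b,β): 0.11·log₂(0.7639) = -0.0427
  (b,γ): 0.23·log₂(1.7267) = 0.1812
Sum = 0.151 bits.

0.151 bits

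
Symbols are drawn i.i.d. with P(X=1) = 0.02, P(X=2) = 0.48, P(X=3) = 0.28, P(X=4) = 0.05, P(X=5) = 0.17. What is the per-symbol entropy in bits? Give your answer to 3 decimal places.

1.786 bits

H(X) = −Σ p·log₂ p.
  −(0.02)·log₂(0.02) = 0.1129
  −(0.48)·log₂(0.48) = 0.5083
  −(0.28)·log₂(0.28) = 0.5142
  −(0.05)·log₂(0.05) = 0.2161
  −(0.17)·log₂(0.17) = 0.4346
Sum: 0.1129 + 0.5083 + 0.5142 + 0.2161 + 0.4346 = 1.786 bits.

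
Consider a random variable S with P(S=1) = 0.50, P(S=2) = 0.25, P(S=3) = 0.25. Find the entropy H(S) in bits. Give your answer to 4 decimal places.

H(S) = −Σ p·log₂ p.
  −(0.50)·log₂(0.50) = 0.50000
  −(0.25)·log₂(0.25) = 0.50000
  −(0.25)·log₂(0.25) = 0.50000
Sum: 0.50000 + 0.50000 + 0.50000 = 1.5000 bits.

1.5000 bits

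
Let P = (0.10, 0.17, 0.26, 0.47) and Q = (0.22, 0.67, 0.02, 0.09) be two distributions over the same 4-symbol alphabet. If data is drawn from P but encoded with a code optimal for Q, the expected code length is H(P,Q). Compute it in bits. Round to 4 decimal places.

3.4168 bits

H(P,Q) = −Σ p·log₂ q.
  −0.10·log₂(0.22) = 0.21844
  −0.17·log₂(0.67) = 0.09822
  −0.26·log₂(0.02) = 1.46740
  −0.47·log₂(0.09) = 1.63275
H(P,Q) = 3.4168 bits.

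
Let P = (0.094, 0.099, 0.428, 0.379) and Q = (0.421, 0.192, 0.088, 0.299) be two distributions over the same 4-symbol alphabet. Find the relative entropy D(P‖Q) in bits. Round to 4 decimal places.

D(P‖Q) = Σ p·log₂(p/q).
  0.094·log₂(0.094/0.421) = -0.20333
  0.099·log₂(0.099/0.192) = -0.09460
  0.428·log₂(0.428/0.088) = 0.97671
  0.379·log₂(0.379/0.299) = 0.12964
D(P‖Q) = 0.8084 bits.

0.8084 bits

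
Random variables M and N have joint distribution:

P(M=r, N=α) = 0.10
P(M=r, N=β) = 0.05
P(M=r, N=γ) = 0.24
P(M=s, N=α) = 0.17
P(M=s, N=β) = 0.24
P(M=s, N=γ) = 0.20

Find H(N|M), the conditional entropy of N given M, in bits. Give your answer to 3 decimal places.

Marginals: p(M) = (0.3900, 0.6100), p(N) = (0.2700, 0.2900, 0.4400).
H(N|M) = Σ p(M) · H(N|M=·).
  M=r: p=0.3900, H(N|M=r) = 1.3144
  M=s: p=0.6100, H(N|M=s) = 1.5707
Weighted sum = 1.471 bits.

1.471 bits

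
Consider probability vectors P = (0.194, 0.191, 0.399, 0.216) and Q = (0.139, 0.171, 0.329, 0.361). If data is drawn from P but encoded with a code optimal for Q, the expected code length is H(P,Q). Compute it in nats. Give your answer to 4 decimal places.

H(P,Q) = −Σ p·ln q.
  −0.194·ln(0.139) = 0.38282
  −0.191·ln(0.171) = 0.33732
  −0.399·ln(0.329) = 0.44357
  −0.216·ln(0.361) = 0.22008
H(P,Q) = 1.3838 nats.

1.3838 nats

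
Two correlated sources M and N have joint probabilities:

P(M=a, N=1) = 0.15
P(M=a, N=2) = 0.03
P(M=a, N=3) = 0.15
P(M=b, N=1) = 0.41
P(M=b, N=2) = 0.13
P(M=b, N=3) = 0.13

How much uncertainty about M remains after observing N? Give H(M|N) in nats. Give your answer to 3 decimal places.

Marginals: p(M) = (0.3300, 0.6700), p(N) = (0.5600, 0.1600, 0.2800).
H(M|N) = Σ p(N) · H(M|N=·).
  N=1: p=0.5600, H(M|N=1) = 0.5811
  N=2: p=0.1600, H(M|N=2) = 0.4826
  N=3: p=0.2800, H(M|N=3) = 0.6906
Weighted sum = 0.596 nats.

0.596 nats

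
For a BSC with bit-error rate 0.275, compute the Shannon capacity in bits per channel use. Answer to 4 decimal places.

Binary symmetric channel: C = 1 − h₂(ε) where h₂ is the binary entropy function.
h₂(0.275) = −0.275·log₂0.275 − 0.725·log₂0.725 = 0.8485.
C = 1 − 0.8485 = 0.1515 bits per channel use.

0.1515 bits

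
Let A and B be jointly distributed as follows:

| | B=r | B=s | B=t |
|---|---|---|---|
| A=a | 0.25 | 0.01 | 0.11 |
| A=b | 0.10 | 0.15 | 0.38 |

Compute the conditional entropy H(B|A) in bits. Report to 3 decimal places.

1.239 bits

Marginals: p(A) = (0.3700, 0.6300), p(B) = (0.3500, 0.1600, 0.4900).
H(B|A) = Σ p(A) · H(B|A=·).
  A=a: p=0.3700, H(B|A=a) = 1.0432
  A=b: p=0.6300, H(B|A=b) = 1.3544
Weighted sum = 1.239 bits.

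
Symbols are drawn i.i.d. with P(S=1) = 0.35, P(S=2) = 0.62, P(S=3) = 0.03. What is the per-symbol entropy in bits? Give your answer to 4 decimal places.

H(S) = −Σ p·log₂ p.
  −(0.35)·log₂(0.35) = 0.53010
  −(0.62)·log₂(0.62) = 0.42759
  −(0.03)·log₂(0.03) = 0.15177
Sum: 0.53010 + 0.42759 + 0.15177 = 1.1095 bits.

1.1095 bits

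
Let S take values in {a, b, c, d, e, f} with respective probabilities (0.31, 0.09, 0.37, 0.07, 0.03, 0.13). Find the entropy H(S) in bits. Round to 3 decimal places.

H(S) = −Σ p·log₂ p.
  −(0.31)·log₂(0.31) = 0.5238
  −(0.09)·log₂(0.09) = 0.3127
  −(0.37)·log₂(0.37) = 0.5307
  −(0.07)·log₂(0.07) = 0.2686
  −(0.03)·log₂(0.03) = 0.1518
  −(0.13)·log₂(0.13) = 0.3826
Sum: 0.5238 + 0.3127 + 0.5307 + 0.2686 + 0.1518 + 0.3826 = 2.170 bits.

2.170 bits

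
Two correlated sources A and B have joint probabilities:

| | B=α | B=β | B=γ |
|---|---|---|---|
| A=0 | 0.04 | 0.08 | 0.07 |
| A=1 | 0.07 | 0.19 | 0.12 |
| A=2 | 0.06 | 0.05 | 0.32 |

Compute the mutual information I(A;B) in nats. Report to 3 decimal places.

0.099 nats

Marginals: p(A) = (0.1900, 0.3800, 0.4300), p(B) = (0.1700, 0.3200, 0.5100).
I(A;B) = Σ p(x,y)·ln[p(x,y)/(p(x)p(y))].
  (0,α): 0.04·ln(1.2384) = 0.0086
  (0,β): 0.08·ln(1.3158) = 0.0220
  (0,γ): 0.07·ln(0.7224) = -0.0228
  (1,α): 0.07·ln(1.0836) = 0.0056
  (1,β): 0.19·ln(1.5625) = 0.0848
  (1,γ): 0.12·ln(0.6192) = -0.0575
  (2,α): 0.06·ln(0.8208) = -0.0118
  (2,β): 0.05·ln(0.3634) = -0.0506
  (2,γ): 0.32·ln(1.4592) = 0.1209
Sum = 0.099 nats.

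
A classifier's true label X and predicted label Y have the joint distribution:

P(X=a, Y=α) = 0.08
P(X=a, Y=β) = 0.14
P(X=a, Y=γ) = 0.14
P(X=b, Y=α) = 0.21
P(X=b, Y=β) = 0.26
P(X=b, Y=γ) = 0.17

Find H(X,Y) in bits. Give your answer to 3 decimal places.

2.498 bits

H(X,Y) = −Σ p(x,y)·log₂ p(x,y) over all 6 cells.
  cell (a,α): −0.08·log₂0.08 = 0.2915
  cell (a,β): −0.14·log₂0.14 = 0.3971
  cell (a,γ): −0.14·log₂0.14 = 0.3971
  cell (b,α): −0.21·log₂0.21 = 0.4728
  cell (b,β): −0.26·log₂0.26 = 0.5053
  cell (b,γ): −0.17·log₂0.17 = 0.4346
Sum = 2.498 bits.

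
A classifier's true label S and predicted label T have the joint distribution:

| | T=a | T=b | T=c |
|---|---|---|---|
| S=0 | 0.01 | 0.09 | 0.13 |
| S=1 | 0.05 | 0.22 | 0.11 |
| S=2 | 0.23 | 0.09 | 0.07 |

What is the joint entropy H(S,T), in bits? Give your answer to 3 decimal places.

2.878 bits

H(S,T) = −Σ p(x,y)·log₂ p(x,y) over all 9 cells.
  cell (0,a): −0.01·log₂0.01 = 0.0664
  cell (0,b): −0.09·log₂0.09 = 0.3127
  cell (0,c): −0.13·log₂0.13 = 0.3826
  cell (1,a): −0.05·log₂0.05 = 0.2161
  cell (1,b): −0.22·log₂0.22 = 0.4806
  cell (1,c): −0.11·log₂0.11 = 0.3503
  cell (2,a): −0.23·log₂0.23 = 0.4877
  cell (2,b): −0.09·log₂0.09 = 0.3127
  cell (2,c): −0.07·log₂0.07 = 0.2686
Sum = 2.878 bits.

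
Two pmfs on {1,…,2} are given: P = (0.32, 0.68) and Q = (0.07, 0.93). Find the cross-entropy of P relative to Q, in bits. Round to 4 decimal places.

H(P,Q) = −Σ p·log₂ q.
  −0.32·log₂(0.07) = 1.22768
  −0.68·log₂(0.93) = 0.07119
H(P,Q) = 1.2989 bits.

1.2989 bits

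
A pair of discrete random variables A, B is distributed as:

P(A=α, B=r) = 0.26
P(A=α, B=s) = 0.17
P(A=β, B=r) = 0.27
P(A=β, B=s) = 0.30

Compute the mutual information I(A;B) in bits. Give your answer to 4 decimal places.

Marginals: p(A) = (0.4300, 0.5700), p(B) = (0.5300, 0.4700).
I(A;B) = Σ p(x,y)·log₂[p(x,y)/(p(x)p(y))].
  (α,r): 0.26·log₂(1.1409) = 0.04943
  (α,s): 0.17·log₂(0.8412) = -0.04242
  (β,r): 0.27·log₂(0.8937) = -0.04376
  (β,s): 0.30·log₂(1.1198) = 0.04898
Sum = 0.0122 bits.

0.0122 bits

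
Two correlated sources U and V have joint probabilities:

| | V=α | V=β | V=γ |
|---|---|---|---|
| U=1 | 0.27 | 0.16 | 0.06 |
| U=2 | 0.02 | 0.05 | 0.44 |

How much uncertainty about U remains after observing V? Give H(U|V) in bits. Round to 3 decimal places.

0.536 bits

Chain rule: H(U|V) = H(U,V) − H(V).
Marginals: p(U) = (0.4900, 0.5100), p(V) = (0.2900, 0.2100, 0.5000).
H(U,V) = 2.0267 bits; H(V) = 1.4907 bits.
H(U|V) = 2.0267 − 1.4907 = 0.536 bits.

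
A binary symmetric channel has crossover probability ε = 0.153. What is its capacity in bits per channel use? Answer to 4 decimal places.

0.3827 bits

Binary symmetric channel: C = 1 − h₂(ε) where h₂ is the binary entropy function.
h₂(0.153) = −0.153·log₂0.153 − 0.847·log₂0.847 = 0.6173.
C = 1 − 0.6173 = 0.3827 bits per channel use.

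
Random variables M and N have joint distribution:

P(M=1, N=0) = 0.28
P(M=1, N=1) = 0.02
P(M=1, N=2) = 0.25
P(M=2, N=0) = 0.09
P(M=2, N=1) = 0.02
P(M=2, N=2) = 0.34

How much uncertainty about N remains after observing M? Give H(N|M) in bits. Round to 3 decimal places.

Chain rule: H(N|M) = H(M,N) − H(M).
Marginals: p(M) = (0.5500, 0.4500), p(N) = (0.3700, 0.0400, 0.5900).
H(M,N) = 2.0818 bits; H(M) = 0.9928 bits.
H(N|M) = 2.0818 − 0.9928 = 1.089 bits.

1.089 bits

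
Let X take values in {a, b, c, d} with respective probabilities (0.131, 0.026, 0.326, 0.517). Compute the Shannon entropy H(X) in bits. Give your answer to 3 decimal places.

H(X) = −Σ p·log₂ p.
  −(0.131)·log₂(0.131) = 0.3841
  −(0.026)·log₂(0.026) = 0.1369
  −(0.326)·log₂(0.326) = 0.5272
  −(0.517)·log₂(0.517) = 0.4921
Sum: 0.3841 + 0.1369 + 0.5272 + 0.4921 = 1.540 bits.

1.540 bits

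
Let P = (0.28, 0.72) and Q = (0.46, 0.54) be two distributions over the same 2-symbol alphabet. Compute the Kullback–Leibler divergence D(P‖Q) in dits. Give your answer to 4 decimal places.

0.0296 dits

D(P‖Q) = Σ p·log₁₀(p/q).
  0.28·log₁₀(0.28/0.46) = -0.06037
  0.72·log₁₀(0.72/0.54) = 0.08996
D(P‖Q) = 0.0296 dits.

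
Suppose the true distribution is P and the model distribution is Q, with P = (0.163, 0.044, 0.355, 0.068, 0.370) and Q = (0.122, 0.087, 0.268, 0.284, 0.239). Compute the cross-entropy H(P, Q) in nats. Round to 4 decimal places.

H(P,Q) = −Σ p·ln q.
  −0.163·ln(0.122) = 0.34291
  −0.044·ln(0.087) = 0.10744
  −0.355·ln(0.268) = 0.46745
  −0.068·ln(0.284) = 0.08560
  −0.370·ln(0.239) = 0.52958
H(P,Q) = 1.5330 nats.

1.5330 nats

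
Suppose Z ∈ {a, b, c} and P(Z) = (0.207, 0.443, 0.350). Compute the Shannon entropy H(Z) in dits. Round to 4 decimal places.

0.4578 dits

H(Z) = −Σ p·log₁₀ p.
  −(0.207)·log₁₀(0.207) = 0.14159
  −(0.443)·log₁₀(0.443) = 0.15664
  −(0.350)·log₁₀(0.350) = 0.15958
Sum: 0.14159 + 0.15664 + 0.15958 = 0.4578 dits.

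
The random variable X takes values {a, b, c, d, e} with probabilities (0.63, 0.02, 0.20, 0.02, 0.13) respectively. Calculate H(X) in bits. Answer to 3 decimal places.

1.493 bits

H(X) = −Σ p·log₂ p.
  −(0.63)·log₂(0.63) = 0.4199
  −(0.02)·log₂(0.02) = 0.1129
  −(0.20)·log₂(0.20) = 0.4644
  −(0.02)·log₂(0.02) = 0.1129
  −(0.13)·log₂(0.13) = 0.3826
Sum: 0.4199 + 0.1129 + 0.4644 + 0.1129 + 0.3826 = 1.493 bits.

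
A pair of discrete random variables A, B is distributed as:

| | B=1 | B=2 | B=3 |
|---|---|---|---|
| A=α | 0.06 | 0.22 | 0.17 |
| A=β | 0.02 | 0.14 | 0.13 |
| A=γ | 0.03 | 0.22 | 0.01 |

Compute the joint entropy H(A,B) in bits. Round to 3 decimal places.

H(A,B) = −Σ p(x,y)·log₂ p(x,y) over all 9 cells.
  cell (α,1): −0.06·log₂0.06 = 0.2435
  cell (α,2): −0.22·log₂0.22 = 0.4806
  cell (α,3): −0.17·log₂0.17 = 0.4346
  cell (β,1): −0.02·log₂0.02 = 0.1129
  cell (β,2): −0.14·log₂0.14 = 0.3971
  cell (β,3): −0.13·log₂0.13 = 0.3826
  cell (γ,1): −0.03·log₂0.03 = 0.1518
  cell (γ,2): −0.22·log₂0.22 = 0.4806
  cell (γ,3): −0.01·log₂0.01 = 0.0664
Sum = 2.750 bits.

2.750 bits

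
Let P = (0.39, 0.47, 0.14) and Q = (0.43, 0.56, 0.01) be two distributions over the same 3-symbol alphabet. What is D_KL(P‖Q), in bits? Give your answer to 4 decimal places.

0.3593 bits

D(P‖Q) = Σ p·log₂(p/q).
  0.39·log₂(0.39/0.43) = -0.05494
  0.47·log₂(0.47/0.56) = -0.11880
  0.14·log₂(0.14/0.01) = 0.53303
D(P‖Q) = 0.3593 bits.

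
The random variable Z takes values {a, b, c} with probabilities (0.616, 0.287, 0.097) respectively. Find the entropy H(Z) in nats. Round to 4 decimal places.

H(Z) = −Σ p·ln p.
  −(0.616)·ln(0.616) = 0.29846
  −(0.287)·ln(0.287) = 0.35825
  −(0.097)·ln(0.097) = 0.22631
Sum: 0.29846 + 0.35825 + 0.22631 = 0.8830 nats.

0.8830 nats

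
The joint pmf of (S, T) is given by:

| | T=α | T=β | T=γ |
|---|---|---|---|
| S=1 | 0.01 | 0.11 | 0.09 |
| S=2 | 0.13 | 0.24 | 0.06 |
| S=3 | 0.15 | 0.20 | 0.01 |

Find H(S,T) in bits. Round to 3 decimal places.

H(S,T) = −Σ p(x,y)·log₂ p(x,y) over all 9 cells.
  cell (1,α): −0.01·log₂0.01 = 0.0664
  cell (1,β): −0.11·log₂0.11 = 0.3503
  cell (1,γ): −0.09·log₂0.09 = 0.3127
  cell (2,α): −0.13·log₂0.13 = 0.3826
  cell (2,β): −0.24·log₂0.24 = 0.4941
  cell (2,γ): −0.06·log₂0.06 = 0.2435
  cell (3,α): −0.15·log₂0.15 = 0.4105
  cell (3,β): −0.20·log₂0.20 = 0.4644
  cell (3,γ): −0.01·log₂0.01 = 0.0664
Sum = 2.791 bits.

2.791 bits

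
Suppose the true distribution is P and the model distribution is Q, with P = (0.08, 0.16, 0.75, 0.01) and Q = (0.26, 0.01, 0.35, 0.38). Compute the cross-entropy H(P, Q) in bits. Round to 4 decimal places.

2.3684 bits

H(P,Q) = −Σ p·log₂ q.
  −0.08·log₂(0.26) = 0.15547
  −0.16·log₂(0.01) = 1.06302
  −0.75·log₂(0.35) = 1.13593
  −0.01·log₂(0.38) = 0.01396
H(P,Q) = 2.3684 bits.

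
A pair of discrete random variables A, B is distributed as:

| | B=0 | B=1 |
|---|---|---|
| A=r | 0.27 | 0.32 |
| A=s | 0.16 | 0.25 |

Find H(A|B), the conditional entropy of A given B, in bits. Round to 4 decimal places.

Chain rule: H(A|B) = H(A,B) − H(B).
Marginals: p(A) = (0.5900, 0.4100), p(B) = (0.4300, 0.5700).
H(A,B) = 1.9591 bits; H(B) = 0.9858 bits.
H(A|B) = 1.9591 − 0.9858 = 0.9733 bits.

0.9733 bits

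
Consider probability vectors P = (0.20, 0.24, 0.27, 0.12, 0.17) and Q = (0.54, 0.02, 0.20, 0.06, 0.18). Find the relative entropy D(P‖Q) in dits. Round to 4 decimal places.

0.2398 dits

D(P‖Q) = Σ p·log₁₀(p/q).
  0.20·log₁₀(0.20/0.54) = -0.08627
  0.24·log₁₀(0.24/0.02) = 0.25900
  0.27·log₁₀(0.27/0.20) = 0.03519
  0.12·log₁₀(0.12/0.06) = 0.03612
  0.17·log₁₀(0.17/0.18) = -0.00422
D(P‖Q) = 0.2398 dits.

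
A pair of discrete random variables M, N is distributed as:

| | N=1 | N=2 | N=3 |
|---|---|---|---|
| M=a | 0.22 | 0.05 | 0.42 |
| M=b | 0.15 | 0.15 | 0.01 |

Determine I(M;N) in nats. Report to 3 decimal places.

0.209 nats

Marginals: p(M) = (0.6900, 0.3100), p(N) = (0.3700, 0.2000, 0.4300).
I(M;N) = H(M) + H(N) − H(M,N).
H(M) = 0.6191, H(N) = 1.0527, H(M,N) = 1.4624.
I(M;N) = 0.6191 + 1.0527 − 1.4624 = 0.209 nats.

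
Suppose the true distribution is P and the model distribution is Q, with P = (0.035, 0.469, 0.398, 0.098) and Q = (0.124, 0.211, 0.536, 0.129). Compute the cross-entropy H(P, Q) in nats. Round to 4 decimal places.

H(P,Q) = −Σ p·ln q.
  −0.035·ln(0.124) = 0.07306
  −0.469·ln(0.211) = 0.72972
  −0.398·ln(0.536) = 0.24820
  −0.098·ln(0.129) = 0.20070
H(P,Q) = 1.2517 nats.

1.2517 nats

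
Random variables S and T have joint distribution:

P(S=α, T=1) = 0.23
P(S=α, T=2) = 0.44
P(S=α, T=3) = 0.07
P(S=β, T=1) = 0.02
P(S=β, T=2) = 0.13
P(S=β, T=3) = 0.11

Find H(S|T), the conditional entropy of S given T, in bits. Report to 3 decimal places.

0.716 bits

Chain rule: H(S|T) = H(S,T) − H(T).
Marginals: p(S) = (0.7400, 0.2600), p(T) = (0.2500, 0.5700, 0.1800).
H(S,T) = 2.1232 bits; H(T) = 1.4076 bits.
H(S|T) = 2.1232 − 1.4076 = 0.716 bits.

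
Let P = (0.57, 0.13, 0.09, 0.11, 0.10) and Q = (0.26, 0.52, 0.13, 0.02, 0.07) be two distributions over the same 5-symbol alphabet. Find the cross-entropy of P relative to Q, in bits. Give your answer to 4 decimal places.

H(P,Q) = −Σ p·log₂ q.
  −0.57·log₂(0.26) = 1.10775
  −0.13·log₂(0.52) = 0.12264
  −0.09·log₂(0.13) = 0.26491
  −0.11·log₂(0.02) = 0.62082
  −0.10·log₂(0.07) = 0.38365
H(P,Q) = 2.4998 bits.

2.4998 bits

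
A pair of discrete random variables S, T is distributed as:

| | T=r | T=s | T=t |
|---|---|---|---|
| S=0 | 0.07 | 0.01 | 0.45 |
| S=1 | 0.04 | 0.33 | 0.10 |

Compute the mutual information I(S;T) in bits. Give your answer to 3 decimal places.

0.452 bits

Marginals: p(S) = (0.5300, 0.4700), p(T) = (0.1100, 0.3400, 0.5500).
I(S;T) = Σ p(x,y)·log₂[p(x,y)/(p(x)p(y))].
  (0,r): 0.07·log₂(1.2007) = 0.0185
  (0,s): 0.01·log₂(0.0555) = -0.0417
  (0,t): 0.45·log₂(1.5437) = 0.2819
  (1,r): 0.04·log₂(0.7737) = -0.0148
  (1,s): 0.33·log₂(2.0651) = 0.3452
  (1,t): 0.10·log₂(0.3868) = -0.1370
Sum = 0.452 bits.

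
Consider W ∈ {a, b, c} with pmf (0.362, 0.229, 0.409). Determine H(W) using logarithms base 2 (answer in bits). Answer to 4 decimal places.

H(W) = −Σ p·log₂ p.
  −(0.362)·log₂(0.362) = 0.53067
  −(0.229)·log₂(0.229) = 0.48699
  −(0.409)·log₂(0.409) = 0.52754
Sum: 0.53067 + 0.48699 + 0.52754 = 1.5452 bits.

1.5452 bits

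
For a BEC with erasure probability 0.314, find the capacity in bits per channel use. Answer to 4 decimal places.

Binary erasure channel: capacity C = 1 − ε.
C = 1 − 0.314 = 0.6860 bits per channel use.

0.6860 bits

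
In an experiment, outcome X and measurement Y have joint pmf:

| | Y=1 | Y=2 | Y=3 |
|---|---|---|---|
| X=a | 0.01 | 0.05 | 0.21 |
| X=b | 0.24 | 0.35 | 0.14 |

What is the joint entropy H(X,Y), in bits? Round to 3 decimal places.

2.177 bits

H(X,Y) = −Σ p(x,y)·log₂ p(x,y) over all 6 cells.
  cell (a,1): −0.01·log₂0.01 = 0.0664
  cell (a,2): −0.05·log₂0.05 = 0.2161
  cell (a,3): −0.21·log₂0.21 = 0.4728
  cell (b,1): −0.24·log₂0.24 = 0.4941
  cell (b,2): −0.35·log₂0.35 = 0.5301
  cell (b,3): −0.14·log₂0.14 = 0.3971
Sum = 2.177 bits.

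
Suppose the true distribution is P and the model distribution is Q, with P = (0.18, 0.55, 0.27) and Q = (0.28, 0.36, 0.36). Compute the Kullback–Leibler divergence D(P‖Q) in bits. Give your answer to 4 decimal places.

0.1095 bits

D(P‖Q) = Σ p·log₂(p/q).
  0.18·log₂(0.18/0.28) = -0.11474
  0.55·log₂(0.55/0.36) = 0.33629
  0.27·log₂(0.27/0.36) = -0.11206
D(P‖Q) = 0.1095 bits.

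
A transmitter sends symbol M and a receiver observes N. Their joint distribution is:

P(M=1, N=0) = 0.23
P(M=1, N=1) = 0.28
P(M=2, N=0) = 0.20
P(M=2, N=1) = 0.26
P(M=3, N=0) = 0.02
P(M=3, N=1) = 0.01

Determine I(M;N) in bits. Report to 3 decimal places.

Marginals: p(M) = (0.5100, 0.4600, 0.0300), p(N) = (0.4500, 0.5500).
I(M;N) = H(M) + H(N) − H(M,N).
H(M) = 1.1625, H(N) = 0.9928, H(M,N) = 2.1509.
I(M;N) = 1.1625 + 0.9928 − 2.1509 = 0.004 bits.

0.004 bits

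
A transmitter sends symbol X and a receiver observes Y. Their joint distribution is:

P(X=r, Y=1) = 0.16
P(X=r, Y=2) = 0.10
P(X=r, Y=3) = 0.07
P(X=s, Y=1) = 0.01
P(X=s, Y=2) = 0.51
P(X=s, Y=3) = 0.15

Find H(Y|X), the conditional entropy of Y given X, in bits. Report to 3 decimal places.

Chain rule: H(Y|X) = H(X,Y) − H(X).
Marginals: p(X) = (0.3300, 0.6700), p(Y) = (0.1700, 0.6100, 0.2200).
H(X,Y) = 1.9962 bits; H(X) = 0.9149 bits.
H(Y|X) = 1.9962 − 0.9149 = 1.081 bits.

1.081 bits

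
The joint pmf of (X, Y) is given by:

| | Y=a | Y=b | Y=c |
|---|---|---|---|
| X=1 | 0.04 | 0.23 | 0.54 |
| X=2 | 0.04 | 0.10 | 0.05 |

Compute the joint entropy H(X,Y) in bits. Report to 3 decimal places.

H(X,Y) = −Σ p(x,y)·log₂ p(x,y) over all 6 cells.
  cell (1,a): −0.04·log₂0.04 = 0.1858
  cell (1,b): −0.23·log₂0.23 = 0.4877
  cell (1,c): −0.54·log₂0.54 = 0.4800
  cell (2,a): −0.04·log₂0.04 = 0.1858
  cell (2,b): −0.10·log₂0.10 = 0.3322
  cell (2,c): −0.05·log₂0.05 = 0.2161
Sum = 1.888 bits.

1.888 bits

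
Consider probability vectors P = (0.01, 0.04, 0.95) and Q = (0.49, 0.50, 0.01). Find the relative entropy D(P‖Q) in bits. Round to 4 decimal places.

6.0395 bits

D(P‖Q) = Σ p·log₂(p/q).
  0.01·log₂(0.01/0.49) = -0.05615
  0.04·log₂(0.04/0.50) = -0.14575
  0.95·log₂(0.95/0.01) = 6.24136
D(P‖Q) = 6.0395 bits.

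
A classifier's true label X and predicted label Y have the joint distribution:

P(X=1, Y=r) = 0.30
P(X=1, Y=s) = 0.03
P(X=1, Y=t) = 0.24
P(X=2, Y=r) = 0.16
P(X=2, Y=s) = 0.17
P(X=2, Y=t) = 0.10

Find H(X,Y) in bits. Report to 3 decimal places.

2.357 bits

H(X,Y) = −Σ p(x,y)·log₂ p(x,y) over all 6 cells.
  cell (1,r): −0.30·log₂0.30 = 0.5211
  cell (1,s): −0.03·log₂0.03 = 0.1518
  cell (1,t): −0.24·log₂0.24 = 0.4941
  cell (2,r): −0.16·log₂0.16 = 0.4230
  cell (2,s): −0.17·log₂0.17 = 0.4346
  cell (2,t): −0.10·log₂0.10 = 0.3322
Sum = 2.357 bits.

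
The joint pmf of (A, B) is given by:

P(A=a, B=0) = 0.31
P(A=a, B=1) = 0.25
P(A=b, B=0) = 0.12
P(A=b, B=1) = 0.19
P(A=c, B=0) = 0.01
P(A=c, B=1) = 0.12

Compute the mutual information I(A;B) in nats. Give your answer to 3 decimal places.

Marginals: p(A) = (0.5600, 0.3100, 0.1300), p(B) = (0.4400, 0.5600).
I(A;B) = H(A) + H(B) − H(A,B).
H(A) = 0.9530, H(B) = 0.6859, H(A,B) = 1.5801.
I(A;B) = 0.9530 + 0.6859 − 1.5801 = 0.059 nats.

0.059 nats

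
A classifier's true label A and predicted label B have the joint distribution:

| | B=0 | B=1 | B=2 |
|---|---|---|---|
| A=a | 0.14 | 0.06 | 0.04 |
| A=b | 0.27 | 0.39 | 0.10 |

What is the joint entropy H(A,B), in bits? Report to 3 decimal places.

H(A,B) = −Σ p(x,y)·log₂ p(x,y) over all 6 cells.
  cell (a,0): −0.14·log₂0.14 = 0.3971
  cell (a,1): −0.06·log₂0.06 = 0.2435
  cell (a,2): −0.04·log₂0.04 = 0.1858
  cell (b,0): −0.27·log₂0.27 = 0.5100
  cell (b,1): −0.39·log₂0.39 = 0.5298
  cell (b,2): −0.10·log₂0.10 = 0.3322
Sum = 2.198 bits.

2.198 bits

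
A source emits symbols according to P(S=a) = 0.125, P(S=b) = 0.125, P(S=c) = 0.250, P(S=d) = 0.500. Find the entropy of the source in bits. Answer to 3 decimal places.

1.750 bits

H(S) = −Σ p·log₂ p.
  −(0.125)·log₂(0.125) = 0.3750
  −(0.125)·log₂(0.125) = 0.3750
  −(0.250)·log₂(0.250) = 0.5000
  −(0.500)·log₂(0.500) = 0.5000
Sum: 0.3750 + 0.3750 + 0.5000 + 0.5000 = 1.750 bits.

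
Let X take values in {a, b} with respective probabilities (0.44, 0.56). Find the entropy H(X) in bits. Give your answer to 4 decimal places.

H(X) = −Σ p·log₂ p.
  −(0.44)·log₂(0.44) = 0.52115
  −(0.56)·log₂(0.56) = 0.46844
Sum: 0.52115 + 0.46844 = 0.9896 bits.

0.9896 bits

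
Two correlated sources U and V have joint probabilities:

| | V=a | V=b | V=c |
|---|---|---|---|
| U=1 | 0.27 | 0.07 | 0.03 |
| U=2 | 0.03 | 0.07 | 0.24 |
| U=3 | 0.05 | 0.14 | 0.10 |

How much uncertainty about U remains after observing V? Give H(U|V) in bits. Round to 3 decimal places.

1.215 bits

Marginals: p(U) = (0.3700, 0.3400, 0.2900), p(V) = (0.3500, 0.2800, 0.3700).
H(U|V) = Σ p(V) · H(U|V=·).
  V=a: p=0.3500, H(U|V=a) = 0.9937
  V=b: p=0.2800, H(U|V=b) = 1.5000
  V=c: p=0.3700, H(U|V=c) = 1.2091
Weighted sum = 1.215 bits.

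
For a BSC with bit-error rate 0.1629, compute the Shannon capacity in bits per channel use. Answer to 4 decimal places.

0.3588 bits

Binary symmetric channel: C = 1 − h₂(ε) where h₂ is the binary entropy function.
h₂(0.1629) = −0.1629·log₂0.1629 − 0.8371·log₂0.8371 = 0.6412.
C = 1 − 0.6412 = 0.3588 bits per channel use.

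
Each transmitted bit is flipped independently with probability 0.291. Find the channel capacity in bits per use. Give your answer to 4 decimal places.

0.1300 bits

Binary symmetric channel: C = 1 − h₂(ε) where h₂ is the binary entropy function.
h₂(0.291) = −0.291·log₂0.291 − 0.709·log₂0.709 = 0.8700.
C = 1 − 0.8700 = 0.1300 bits per channel use.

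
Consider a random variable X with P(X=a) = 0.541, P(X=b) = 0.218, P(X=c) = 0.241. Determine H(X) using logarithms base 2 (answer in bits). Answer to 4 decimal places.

1.4533 bits

H(X) = −Σ p·log₂ p.
  −(0.541)·log₂(0.541) = 0.47949
  −(0.218)·log₂(0.218) = 0.47908
  −(0.241)·log₂(0.241) = 0.49475
Sum: 0.47949 + 0.47908 + 0.49475 = 1.4533 bits.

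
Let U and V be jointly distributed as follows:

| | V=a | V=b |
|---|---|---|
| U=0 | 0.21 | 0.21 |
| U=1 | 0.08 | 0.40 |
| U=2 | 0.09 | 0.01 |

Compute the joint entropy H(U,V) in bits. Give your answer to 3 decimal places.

2.145 bits

H(U,V) = −Σ p(x,y)·log₂ p(x,y) over all 6 cells.
  cell (0,a): −0.21·log₂0.21 = 0.4728
  cell (0,b): −0.21·log₂0.21 = 0.4728
  cell (1,a): −0.08·log₂0.08 = 0.2915
  cell (1,b): −0.40·log₂0.40 = 0.5288
  cell (2,a): −0.09·log₂0.09 = 0.3127
  cell (2,b): −0.01·log₂0.01 = 0.0664
Sum = 2.145 bits.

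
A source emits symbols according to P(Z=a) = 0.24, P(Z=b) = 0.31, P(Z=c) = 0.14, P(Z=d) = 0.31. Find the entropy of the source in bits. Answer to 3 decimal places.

1.939 bits

H(Z) = −Σ p·log₂ p.
  −(0.24)·log₂(0.24) = 0.4941
  −(0.31)·log₂(0.31) = 0.5238
  −(0.14)·log₂(0.14) = 0.3971
  −(0.31)·log₂(0.31) = 0.5238
Sum: 0.4941 + 0.5238 + 0.3971 + 0.5238 = 1.939 bits.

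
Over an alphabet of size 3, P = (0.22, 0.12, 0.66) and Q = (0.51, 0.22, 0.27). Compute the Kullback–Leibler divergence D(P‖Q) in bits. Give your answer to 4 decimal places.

D(P‖Q) = Σ p·log₂(p/q).
  0.22·log₂(0.22/0.51) = -0.26686
  0.12·log₂(0.12/0.22) = -0.10494
  0.66·log₂(0.66/0.27) = 0.85107
D(P‖Q) = 0.4793 bits.

0.4793 bits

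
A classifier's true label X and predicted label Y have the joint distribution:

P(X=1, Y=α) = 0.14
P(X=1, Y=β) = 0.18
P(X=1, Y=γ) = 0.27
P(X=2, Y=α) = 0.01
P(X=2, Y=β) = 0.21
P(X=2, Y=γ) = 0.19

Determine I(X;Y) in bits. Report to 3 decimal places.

Marginals: p(X) = (0.5900, 0.4100), p(Y) = (0.1500, 0.3900, 0.4600).
I(X;Y) = Σ p(x,y)·log₂[p(x,y)/(p(x)p(y))].
  (1,α): 0.14·log₂(1.5819) = 0.0926
  (1,β): 0.18·log₂(0.7823) = -0.0638
  (1,γ): 0.27·log₂(0.9948) = -0.0020
  (2,α): 0.01·log₂(0.1626) = -0.0262
  (2,β): 0.21·log₂(1.3133) = 0.0826
  (2,γ): 0.19·log₂(1.0074) = 0.0020
Sum = 0.085 bits.

0.085 bits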